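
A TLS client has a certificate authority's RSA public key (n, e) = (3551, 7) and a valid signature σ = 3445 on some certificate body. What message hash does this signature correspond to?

σ^2 ≡ 3445^2 = 11868025 ≡ 583
σ^4 ≡ 583^2 = 339889 ≡ 2544
7 = 4 + 2 + 1, so σ^7 ≡ 2544·583·3445 ≡ 2862 (mod 3551)

2862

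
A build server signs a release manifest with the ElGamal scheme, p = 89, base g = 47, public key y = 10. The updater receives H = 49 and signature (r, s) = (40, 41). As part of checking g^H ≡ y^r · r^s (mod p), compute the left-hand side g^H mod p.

47^2 = 2209 ≡ 73
47^4 ≡ 73^2 = 5329 ≡ 78
47^8 ≡ 78^2 = 6084 ≡ 32
47^16 ≡ 32^2 = 1024 ≡ 45
47^32 ≡ 45^2 = 2025 ≡ 67
49 = 32 + 16 + 1, so 47^49 ≡ 67·45·47 ≡ 17 (mod 89)

17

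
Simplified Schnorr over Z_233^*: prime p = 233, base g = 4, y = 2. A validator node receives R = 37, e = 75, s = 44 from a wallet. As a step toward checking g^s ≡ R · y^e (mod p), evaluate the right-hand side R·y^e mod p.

2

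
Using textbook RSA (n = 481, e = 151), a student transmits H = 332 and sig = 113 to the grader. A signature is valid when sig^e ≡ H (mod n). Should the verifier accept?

reject

sig^151 mod 481 = 165
sig^151 mod 481 = 165, but H = 332.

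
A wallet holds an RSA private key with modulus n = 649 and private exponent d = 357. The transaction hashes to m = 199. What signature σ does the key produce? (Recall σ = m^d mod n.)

m^2 ≡ 199^2 = 39601 ≡ 12
m^4 ≡ 12^2 = 144
m^8 ≡ 144^2 = 20736 ≡ 617
m^16 ≡ 617^2 = 380689 ≡ 375
m^32 ≡ 375^2 = 140625 ≡ 441
m^64 ≡ 441^2 = 194481 ≡ 430
m^128 ≡ 430^2 = 184900 ≡ 584
m^256 ≡ 584^2 = 341056 ≡ 331
357 = 256 + 64 + 32 + 4 + 1, so m^357 ≡ 331·430·441·144·199 ≡ 122 (mod 649)

122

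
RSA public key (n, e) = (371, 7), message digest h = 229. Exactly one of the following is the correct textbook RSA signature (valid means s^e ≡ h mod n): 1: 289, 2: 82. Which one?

2

Candidate 1: 289^2 = 83521 ≡ 46; 289^4 ≡ 46^2 = 2116 ≡ 261; 7 = 4 + 2 + 1, so 289^7 ≡ 261·46·289 ≡ 142 (mod 371)
Candidate 2: 82^2 = 6724 ≡ 46; 82^4 ≡ 46^2 = 2116 ≡ 261; 7 = 4 + 2 + 1, so 82^7 ≡ 261·46·82 ≡ 229 (mod 371)
  → matches h = 229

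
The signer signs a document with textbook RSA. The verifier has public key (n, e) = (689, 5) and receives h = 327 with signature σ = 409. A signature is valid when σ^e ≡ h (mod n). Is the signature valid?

valid

Squares mod 689: σ^1≡409, σ^2≡543, σ^4≡646
5 = 4 + 1, so σ^5 ≡ 646·409 ≡ 327 (mod 689)
Since 327 equals the digest 327, verification succeeds.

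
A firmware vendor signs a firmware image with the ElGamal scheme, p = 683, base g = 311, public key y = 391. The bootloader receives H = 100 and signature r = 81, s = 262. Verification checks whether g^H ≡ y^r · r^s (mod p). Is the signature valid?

invalid

Left side g^H mod p:
311^2 = 96721 ≡ 418
311^4 ≡ 418^2 = 174724 ≡ 559
311^8 ≡ 559^2 = 312481 ≡ 350
311^16 ≡ 350^2 = 122500 ≡ 243
311^32 ≡ 243^2 = 59049 ≡ 311
311^64 ≡ 311^2 = 96721 ≡ 418
100 = 64 + 32 + 4, so 311^100 ≡ 418·311·559 ≡ 414 (mod 683)
Right side y^r · r^s mod p:
391^2 = 152881 ≡ 572
391^4 ≡ 572^2 = 327184 ≡ 27
391^8 ≡ 27^2 = 729 ≡ 46
391^16 ≡ 46^2 = 2116 ≡ 67
391^32 ≡ 67^2 = 4489 ≡ 391
391^64 ≡ 391^2 = 152881 ≡ 572
81 = 64 + 16 + 1, so 391^81 ≡ 572·67·391 ≡ 347 (mod 683)
81^2 = 6561 ≡ 414
81^4 ≡ 414^2 = 171396 ≡ 646
81^8 ≡ 646^2 = 417316 ≡ 3
81^16 ≡ 3^2 = 9
81^32 ≡ 9^2 = 81
81^64 ≡ 81^2 = 6561 ≡ 414
81^128 ≡ 414^2 = 171396 ≡ 646
81^256 ≡ 646^2 = 417316 ≡ 3
262 = 256 + 4 + 2, so 81^262 ≡ 3·646·414 ≡ 490 (mod 683)
347·490 = 170030 ≡ 646 (mod 683)
414 ≠ 646, so verification fails.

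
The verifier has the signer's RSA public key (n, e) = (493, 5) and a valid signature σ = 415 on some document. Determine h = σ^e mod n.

σ^2 ≡ 415^2 = 172225 ≡ 168
σ^4 ≡ 168^2 = 28224 ≡ 123
5 = 4 + 1, so σ^5 ≡ 123·415 ≡ 266 (mod 493)

266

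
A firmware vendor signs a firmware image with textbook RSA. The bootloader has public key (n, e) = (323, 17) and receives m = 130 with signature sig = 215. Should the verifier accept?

accept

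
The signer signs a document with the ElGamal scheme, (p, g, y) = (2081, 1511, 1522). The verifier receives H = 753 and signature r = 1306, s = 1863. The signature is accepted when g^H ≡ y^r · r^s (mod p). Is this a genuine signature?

forged

Left side g^H mod p:
Squares mod 2081: 1511^1≡1511, 1511^2≡264, 1511^4≡1023, 1511^8≡1867, 1511^16≡14, 1511^32≡196, 1511^64≡958, 1511^128≡43, 1511^256≡1849, 1511^512≡1799
753 = 512 + 128 + 64 + 32 + 16 + 1, so 1511^753 ≡ 1799·43·958·196·14·1511 ≡ 1475 (mod 2081)
Right side y^r · r^s mod p:
Squares mod 2081: 1522^1≡1522, 1522^2≡331, 1522^4≡1349, 1522^8≡1007, 1522^16≡602, 1522^32≡310, 1522^64≡374, 1522^128≡449, 1522^256≡1825, 1522^512≡1025, 1522^1024≡1801
1306 = 1024 + 256 + 16 + 8 + 2, so 1522^1306 ≡ 1801·1825·602·1007·331 ≡ 172 (mod 2081)
Squares mod 2081: 1306^1≡1306, 1306^2≡1297, 1306^4≡761, 1306^8≡603, 1306^16≡1515, 1306^32≡1963, 1306^64≡1438, 1306^128≡1411, 1306^256≡1485, 1306^512≡1446, 1306^1024≡1592
1863 = 1024 + 512 + 256 + 64 + 4 + 2 + 1, so 1306^1863 ≡ 1592·1446·1485·1438·761·1297·1306 ≡ 1020 (mod 2081)
172·1020 = 175440 ≡ 636 (mod 2081)
1475 ≠ 636, so verification fails.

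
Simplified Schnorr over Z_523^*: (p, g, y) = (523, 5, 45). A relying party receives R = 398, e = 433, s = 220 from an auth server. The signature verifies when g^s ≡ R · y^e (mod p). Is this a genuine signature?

g^s mod p:
5^2 = 25
5^4 ≡ 25^2 = 625 ≡ 102
5^8 ≡ 102^2 = 10404 ≡ 467
5^16 ≡ 467^2 = 218089 ≡ 521
5^32 ≡ 521^2 = 271441 ≡ 4
5^64 ≡ 4^2 = 16
5^128 ≡ 16^2 = 256
220 = 128 + 64 + 16 + 8 + 4, so 5^220 ≡ 256·16·521·467·102 ≡ 417 (mod 523)
R · y^e mod p:
45^2 = 2025 ≡ 456
45^4 ≡ 456^2 = 207936 ≡ 305
45^8 ≡ 305^2 = 93025 ≡ 454
45^16 ≡ 454^2 = 206116 ≡ 54
45^32 ≡ 54^2 = 2916 ≡ 301
45^64 ≡ 301^2 = 90601 ≡ 122
45^128 ≡ 122^2 = 14884 ≡ 240
45^256 ≡ 240^2 = 57600 ≡ 70
433 = 256 + 128 + 32 + 16 + 1, so 45^433 ≡ 70·240·301·54·45 ≡ 405 (mod 523)
398·405 = 161190 ≡ 106 (mod 523)
417 ≠ 106; the check fails.

forged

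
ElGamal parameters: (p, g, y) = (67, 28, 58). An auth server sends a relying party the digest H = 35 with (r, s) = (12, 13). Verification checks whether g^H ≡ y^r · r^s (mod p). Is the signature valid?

Left side g^H mod p:
28^2 = 784 ≡ 47
28^4 ≡ 47^2 = 2209 ≡ 65
28^8 ≡ 65^2 = 4225 ≡ 4
28^16 ≡ 4^2 = 16
28^32 ≡ 16^2 = 256 ≡ 55
35 = 32 + 2 + 1, so 28^35 ≡ 55·47·28 ≡ 20 (mod 67)
Right side y^r · r^s mod p:
58^2 = 3364 ≡ 14
58^4 ≡ 14^2 = 196 ≡ 62
58^8 ≡ 62^2 = 3844 ≡ 25
12 = 8 + 4, so 58^12 ≡ 25·62 ≡ 9 (mod 67)
12^2 = 144 ≡ 10
12^4 ≡ 10^2 = 100 ≡ 33
12^8 ≡ 33^2 = 1089 ≡ 17
13 = 8 + 4 + 1, so 12^13 ≡ 17·33·12 ≡ 32 (mod 67)
9·32 = 288 ≡ 20 (mod 67)
20 ≡ 20 (mod 67), so the signature is genuine.

valid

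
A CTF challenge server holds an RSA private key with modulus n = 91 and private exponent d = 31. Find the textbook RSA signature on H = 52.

52

H^2 ≡ 52^2 = 2704 ≡ 65
H^4 ≡ 65^2 = 4225 ≡ 39
H^8 ≡ 39^2 = 1521 ≡ 65
H^16 ≡ 65^2 = 4225 ≡ 39
31 = 16 + 8 + 4 + 2 + 1, so H^31 ≡ 39·65·39·65·52 ≡ 52 (mod 91)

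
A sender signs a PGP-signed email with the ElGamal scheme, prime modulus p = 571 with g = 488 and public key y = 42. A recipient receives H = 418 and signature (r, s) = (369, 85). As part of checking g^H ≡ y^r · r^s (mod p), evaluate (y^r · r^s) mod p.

Squares mod 571: 42^1≡42, 42^2≡51, 42^4≡317, 42^8≡564, 42^16≡49, 42^32≡117, 42^64≡556, 42^128≡225, 42^256≡377
369 = 256 + 64 + 32 + 16 + 1, so 42^369 ≡ 377·556·117·49·42 ≡ 27 (mod 571)
Squares mod 571: 369^1≡369, 369^2≡263, 369^4≡78, 369^8≡374, 369^16≡552, 369^32≡361, 369^64≡133
85 = 64 + 16 + 4 + 1, so 369^85 ≡ 133·552·78·369 ≡ 153 (mod 571)
y^r · r^s ≡ 27·153 = 4131 ≡ 134 (mod 571)

134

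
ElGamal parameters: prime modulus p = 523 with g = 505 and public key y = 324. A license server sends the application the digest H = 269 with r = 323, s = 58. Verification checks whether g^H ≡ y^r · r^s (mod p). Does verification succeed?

fails

Left side g^H mod p:
505^2 = 255025 ≡ 324
505^4 ≡ 324^2 = 104976 ≡ 376
505^8 ≡ 376^2 = 141376 ≡ 166
505^16 ≡ 166^2 = 27556 ≡ 360
505^32 ≡ 360^2 = 129600 ≡ 419
505^64 ≡ 419^2 = 175561 ≡ 356
505^128 ≡ 356^2 = 126736 ≡ 170
505^256 ≡ 170^2 = 28900 ≡ 135
269 = 256 + 8 + 4 + 1, so 505^269 ≡ 135·166·376·505 ≡ 166 (mod 523)
Right side y^r · r^s mod p:
324^2 = 104976 ≡ 376
324^4 ≡ 376^2 = 141376 ≡ 166
324^8 ≡ 166^2 = 27556 ≡ 360
324^16 ≡ 360^2 = 129600 ≡ 419
324^32 ≡ 419^2 = 175561 ≡ 356
324^64 ≡ 356^2 = 126736 ≡ 170
324^128 ≡ 170^2 = 28900 ≡ 135
324^256 ≡ 135^2 = 18225 ≡ 443
323 = 256 + 64 + 2 + 1, so 324^323 ≡ 443·170·376·324 ≡ 70 (mod 523)
323^2 = 104329 ≡ 252
323^4 ≡ 252^2 = 63504 ≡ 221
323^8 ≡ 221^2 = 48841 ≡ 202
323^16 ≡ 202^2 = 40804 ≡ 10
323^32 ≡ 10^2 = 100
58 = 32 + 16 + 8 + 2, so 323^58 ≡ 100·10·202·252 ≡ 410 (mod 523)
70·410 = 28700 ≡ 458 (mod 523)
166 ≠ 458, so verification fails.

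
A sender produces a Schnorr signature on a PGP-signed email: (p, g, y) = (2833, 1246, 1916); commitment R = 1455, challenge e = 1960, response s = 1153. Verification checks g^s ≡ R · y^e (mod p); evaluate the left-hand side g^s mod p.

1059

Squares mod 2833: 1246^1≡1246, 1246^2≡32, 1246^4≡1024, 1246^8≡366, 1246^16≡805, 1246^32≡2101, 1246^64≡387, 1246^128≡2453, 1246^256≡2750, 1246^512≡1223, 1246^1024≡2738
1153 = 1024 + 128 + 1, so 1246^1153 ≡ 2738·2453·1246 ≡ 1059 (mod 2833)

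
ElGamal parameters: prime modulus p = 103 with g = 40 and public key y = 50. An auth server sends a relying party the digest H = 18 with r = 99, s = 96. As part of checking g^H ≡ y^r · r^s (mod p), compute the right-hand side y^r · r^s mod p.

Squares mod 103: 50^1≡50, 50^2≡28, 50^4≡63, 50^8≡55, 50^16≡38, 50^32≡2, 50^64≡4
99 = 64 + 32 + 2 + 1, so 50^99 ≡ 4·2·28·50 ≡ 76 (mod 103)
Squares mod 103: 99^1≡99, 99^2≡16, 99^4≡50, 99^8≡28, 99^16≡63, 99^32≡55, 99^64≡38
96 = 64 + 32, so 99^96 ≡ 38·55 ≡ 30 (mod 103)
y^r · r^s ≡ 76·30 = 2280 ≡ 14 (mod 103)

14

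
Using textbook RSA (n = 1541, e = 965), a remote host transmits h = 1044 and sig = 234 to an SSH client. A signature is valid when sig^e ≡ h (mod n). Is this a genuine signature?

genuine

sig^2 ≡ 234^2 = 54756 ≡ 821
sig^4 ≡ 821^2 = 674041 ≡ 624
sig^8 ≡ 624^2 = 389376 ≡ 1044
sig^16 ≡ 1044^2 = 1089936 ≡ 449
sig^32 ≡ 449^2 = 201601 ≡ 1271
sig^64 ≡ 1271^2 = 1615441 ≡ 473
sig^128 ≡ 473^2 = 223729 ≡ 284
sig^256 ≡ 284^2 = 80656 ≡ 524
sig^512 ≡ 524^2 = 274576 ≡ 278
965 = 512 + 256 + 128 + 64 + 4 + 1, so sig^965 ≡ 278·524·284·473·624·234 ≡ 1044 (mod 1541)
1044 = h, so the signature checks out.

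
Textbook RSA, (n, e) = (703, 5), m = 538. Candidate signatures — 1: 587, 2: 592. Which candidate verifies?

Candidate 1: 587^2 = 344569 ≡ 99; 587^4 ≡ 99^2 = 9801 ≡ 662; 5 = 4 + 1, so 587^5 ≡ 662·587 ≡ 538 (mod 703)
  → matches m = 538
Candidate 2: 592^2 = 350464 ≡ 370; 592^4 ≡ 370^2 = 136900 ≡ 518; 5 = 4 + 1, so 592^5 ≡ 518·592 ≡ 148 (mod 703)

1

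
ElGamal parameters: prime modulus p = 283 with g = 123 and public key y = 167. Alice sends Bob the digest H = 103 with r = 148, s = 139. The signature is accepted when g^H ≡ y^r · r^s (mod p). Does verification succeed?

Left side g^H mod p:
123^2 = 15129 ≡ 130
123^4 ≡ 130^2 = 16900 ≡ 203
123^8 ≡ 203^2 = 41209 ≡ 174
123^16 ≡ 174^2 = 30276 ≡ 278
123^32 ≡ 278^2 = 77284 ≡ 25
123^64 ≡ 25^2 = 625 ≡ 59
103 = 64 + 32 + 4 + 2 + 1, so 123^103 ≡ 59·25·203·130·123 ≡ 147 (mod 283)
Right side y^r · r^s mod p:
167^2 = 27889 ≡ 155
167^4 ≡ 155^2 = 24025 ≡ 253
167^8 ≡ 253^2 = 64009 ≡ 51
167^16 ≡ 51^2 = 2601 ≡ 54
167^32 ≡ 54^2 = 2916 ≡ 86
167^64 ≡ 86^2 = 7396 ≡ 38
167^128 ≡ 38^2 = 1444 ≡ 29
148 = 128 + 16 + 4, so 167^148 ≡ 29·54·253 ≡ 281 (mod 283)
148^2 = 21904 ≡ 113
148^4 ≡ 113^2 = 12769 ≡ 34
148^8 ≡ 34^2 = 1156 ≡ 24
148^16 ≡ 24^2 = 576 ≡ 10
148^32 ≡ 10^2 = 100
148^64 ≡ 100^2 = 10000 ≡ 95
148^128 ≡ 95^2 = 9025 ≡ 252
139 = 128 + 8 + 2 + 1, so 148^139 ≡ 252·24·113·148 ≡ 5 (mod 283)
281·5 = 1405 ≡ 273 (mod 283)
147 ≠ 273, so verification fails.

fails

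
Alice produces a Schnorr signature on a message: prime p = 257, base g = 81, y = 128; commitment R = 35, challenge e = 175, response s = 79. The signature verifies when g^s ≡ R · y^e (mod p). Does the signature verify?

verifies

g^s mod p:
81^2 = 6561 ≡ 136
81^4 ≡ 136^2 = 18496 ≡ 249
81^8 ≡ 249^2 = 62001 ≡ 64
81^16 ≡ 64^2 = 4096 ≡ 241
81^32 ≡ 241^2 = 58081 ≡ 256
81^64 ≡ 256^2 = 65536 ≡ 1
79 = 64 + 8 + 4 + 2 + 1, so 81^79 ≡ 1·64·249·136·81 ≡ 187 (mod 257)
R · y^e mod p:
128^2 = 16384 ≡ 193
128^4 ≡ 193^2 = 37249 ≡ 241
128^8 ≡ 241^2 = 58081 ≡ 256
128^16 ≡ 256^2 = 65536 ≡ 1
128^32 ≡ 1^2 = 1
128^64 ≡ 1^2 = 1
128^128 ≡ 1^2 = 1
175 = 128 + 32 + 8 + 4 + 2 + 1, so 128^175 ≡ 1·1·256·241·193·128 ≡ 255 (mod 257)
35·255 = 8925 ≡ 187 (mod 257)
187 ≡ 187 (mod 257); signature holds.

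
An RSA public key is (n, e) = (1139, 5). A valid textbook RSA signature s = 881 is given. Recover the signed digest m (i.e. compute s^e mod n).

505

s^5 mod 1139 = 505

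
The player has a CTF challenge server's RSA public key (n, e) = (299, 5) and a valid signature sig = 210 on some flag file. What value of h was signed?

266

sig^2 ≡ 210^2 = 44100 ≡ 147
sig^4 ≡ 147^2 = 21609 ≡ 81
5 = 4 + 1, so sig^5 ≡ 81·210 ≡ 266 (mod 299)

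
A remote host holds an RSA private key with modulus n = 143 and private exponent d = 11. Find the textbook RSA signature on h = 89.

45

h^2 ≡ 89^2 = 7921 ≡ 56
h^4 ≡ 56^2 = 3136 ≡ 133
h^8 ≡ 133^2 = 17689 ≡ 100
11 = 8 + 2 + 1, so h^11 ≡ 100·56·89 ≡ 45 (mod 143)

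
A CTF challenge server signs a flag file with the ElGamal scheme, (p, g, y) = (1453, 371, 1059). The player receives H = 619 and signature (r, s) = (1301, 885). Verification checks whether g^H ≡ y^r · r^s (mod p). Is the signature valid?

valid

Left side g^H mod p:
371^619 mod 1453 = 219
Right side y^r · r^s mod p:
1059^1301 mod 1453 = 390
1301^885 mod 1453 = 660
390·660 = 257400 ≡ 219 (mod 1453)
219 ≡ 219 (mod 1453), so the signature is genuine.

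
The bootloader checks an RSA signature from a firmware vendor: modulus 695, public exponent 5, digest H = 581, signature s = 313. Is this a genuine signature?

forged

Squares mod 695: s^1≡313, s^2≡669, s^4≡676
5 = 4 + 1, so s^5 ≡ 676·313 ≡ 308 (mod 695)
308 ≠ 581, so verification fails.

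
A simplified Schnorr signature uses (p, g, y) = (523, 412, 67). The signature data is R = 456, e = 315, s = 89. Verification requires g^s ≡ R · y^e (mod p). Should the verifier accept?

g^s mod p:
Squares mod 523: 412^1≡412, 412^2≡292, 412^4≡15, 412^8≡225, 412^16≡417, 412^32≡253, 412^64≡203
89 = 64 + 16 + 8 + 1, so 412^89 ≡ 203·417·225·412 ≡ 262 (mod 523)
R · y^e mod p:
Squares mod 523: 67^1≡67, 67^2≡305, 67^4≡454, 67^8≡54, 67^16≡301, 67^32≡122, 67^64≡240, 67^128≡70, 67^256≡193
315 = 256 + 32 + 16 + 8 + 2 + 1, so 67^315 ≡ 193·122·301·54·305·67 ≡ 402 (mod 523)
456·402 = 183312 ≡ 262 (mod 523)
262 ≡ 262 (mod 523); signature holds.

accept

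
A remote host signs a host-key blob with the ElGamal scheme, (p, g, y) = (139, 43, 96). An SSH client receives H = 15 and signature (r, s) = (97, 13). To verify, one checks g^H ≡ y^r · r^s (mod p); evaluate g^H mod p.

138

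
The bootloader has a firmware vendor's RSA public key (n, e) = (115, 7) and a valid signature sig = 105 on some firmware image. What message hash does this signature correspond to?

55

sig^2 ≡ 105^2 = 11025 ≡ 100
sig^4 ≡ 100^2 = 10000 ≡ 110
7 = 4 + 2 + 1, so sig^7 ≡ 110·100·105 ≡ 55 (mod 115)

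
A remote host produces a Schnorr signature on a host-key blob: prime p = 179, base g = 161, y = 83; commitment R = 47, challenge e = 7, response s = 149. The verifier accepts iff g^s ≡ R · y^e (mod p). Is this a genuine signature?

genuine

g^s mod p:
Squares mod 179: 161^1≡161, 161^2≡145, 161^4≡82, 161^8≡101, 161^16≡177, 161^32≡4, 161^64≡16, 161^128≡77
149 = 128 + 16 + 4 + 1, so 161^149 ≡ 77·177·82·161 ≡ 153 (mod 179)
R · y^e mod p:
Squares mod 179: 83^1≡83, 83^2≡87, 83^4≡51
7 = 4 + 2 + 1, so 83^7 ≡ 51·87·83 ≡ 68 (mod 179)
47·68 = 3196 ≡ 153 (mod 179)
153 ≡ 153 (mod 179); signature holds.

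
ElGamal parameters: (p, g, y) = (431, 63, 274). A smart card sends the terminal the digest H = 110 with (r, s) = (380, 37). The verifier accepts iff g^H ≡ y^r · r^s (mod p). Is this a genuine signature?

forged

Left side g^H mod p:
Squares mod 431: 63^1≡63, 63^2≡90, 63^4≡342, 63^8≡163, 63^16≡278, 63^32≡135, 63^64≡123
110 = 64 + 32 + 8 + 4 + 2, so 63^110 ≡ 123·135·163·342·90 ≡ 2 (mod 431)
Right side y^r · r^s mod p:
Squares mod 431: 274^1≡274, 274^2≡82, 274^4≡259, 274^8≡276, 274^16≡320, 274^32≡253, 274^64≡221, 274^128≡138, 274^256≡80
380 = 256 + 64 + 32 + 16 + 8 + 4, so 274^380 ≡ 80·221·253·320·276·259 ≡ 16 (mod 431)
Squares mod 431: 380^1≡380, 380^2≡15, 380^4≡225, 380^8≡198, 380^16≡414, 380^32≡289
37 = 32 + 4 + 1, so 380^37 ≡ 289·225·380 ≡ 270 (mod 431)
16·270 = 4320 ≡ 10 (mod 431)
2 ≠ 10, so verification fails.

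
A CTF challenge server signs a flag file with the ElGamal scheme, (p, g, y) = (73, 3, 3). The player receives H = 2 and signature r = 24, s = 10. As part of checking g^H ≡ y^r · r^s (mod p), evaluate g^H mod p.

9

3^2 = 9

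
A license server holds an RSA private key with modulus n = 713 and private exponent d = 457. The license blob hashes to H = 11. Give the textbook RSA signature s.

H^2 ≡ 11^2 = 121
H^4 ≡ 121^2 = 14641 ≡ 381
H^8 ≡ 381^2 = 145161 ≡ 422
H^16 ≡ 422^2 = 178084 ≡ 547
H^32 ≡ 547^2 = 299209 ≡ 462
H^64 ≡ 462^2 = 213444 ≡ 257
H^128 ≡ 257^2 = 66049 ≡ 453
H^256 ≡ 453^2 = 205209 ≡ 578
457 = 256 + 128 + 64 + 8 + 1, so H^457 ≡ 578·453·257·422·11 ≡ 106 (mod 713)

106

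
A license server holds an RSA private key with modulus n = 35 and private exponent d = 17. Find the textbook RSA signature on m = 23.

m^2 ≡ 23^2 = 529 ≡ 4
m^4 ≡ 4^2 = 16
m^8 ≡ 16^2 = 256 ≡ 11
m^16 ≡ 11^2 = 121 ≡ 16
17 = 16 + 1, so m^17 ≡ 16·23 ≡ 18 (mod 35)

18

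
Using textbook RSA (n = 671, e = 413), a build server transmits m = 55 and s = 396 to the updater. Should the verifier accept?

accept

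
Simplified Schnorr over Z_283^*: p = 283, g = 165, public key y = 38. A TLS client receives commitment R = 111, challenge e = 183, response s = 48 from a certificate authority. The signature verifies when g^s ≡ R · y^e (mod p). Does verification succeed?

g^s mod p:
Squares mod 283: 165^1≡165, 165^2≡57, 165^4≡136, 165^8≡101, 165^16≡13, 165^32≡169
48 = 32 + 16, so 165^48 ≡ 169·13 ≡ 216 (mod 283)
R · y^e mod p:
Squares mod 283: 38^1≡38, 38^2≡29, 38^4≡275, 38^8≡64, 38^16≡134, 38^32≡127, 38^64≡281, 38^128≡4
183 = 128 + 32 + 16 + 4 + 2 + 1, so 38^183 ≡ 4·127·134·275·29·38 ≡ 256 (mod 283)
111·256 = 28416 ≡ 116 (mod 283)
216 ≠ 116; the check fails.

fails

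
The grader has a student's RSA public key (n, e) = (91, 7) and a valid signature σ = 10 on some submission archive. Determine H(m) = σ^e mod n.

10

σ^2 ≡ 10^2 = 100 ≡ 9
σ^4 ≡ 9^2 = 81
7 = 4 + 2 + 1, so σ^7 ≡ 81·9·10 ≡ 10 (mod 91)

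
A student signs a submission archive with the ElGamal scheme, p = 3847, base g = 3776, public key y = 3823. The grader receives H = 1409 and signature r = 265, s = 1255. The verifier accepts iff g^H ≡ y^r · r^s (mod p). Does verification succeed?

Left side g^H mod p:
Squares mod 3847: 3776^1≡3776, 3776^2≡1194, 3776^4≡2246, 3776^8≡1099, 3776^16≡3690, 3776^32≡1567, 3776^64≡1103, 3776^128≡957, 3776^256≡263, 3776^512≡3770, 3776^1024≡2082
1409 = 1024 + 256 + 128 + 1, so 3776^1409 ≡ 2082·263·957·3776 ≡ 1016 (mod 3847)
Right side y^r · r^s mod p:
Squares mod 3847: 3823^1≡3823, 3823^2≡576, 3823^4≡934, 3823^8≡2934, 3823^16≡2617, 3823^32≡1029, 3823^64≡916, 3823^128≡410, 3823^256≡2679
265 = 256 + 8 + 1, so 3823^265 ≡ 2679·2934·3823 ≡ 875 (mod 3847)
Squares mod 3847: 265^1≡265, 265^2≡979, 265^4≡538, 265^8≡919, 265^16≡2068, 265^32≡2607, 265^64≡2647, 265^128≡1222, 265^256≡648, 265^512≡581, 265^1024≡2872
1255 = 1024 + 128 + 64 + 32 + 4 + 2 + 1, so 265^1255 ≡ 2872·1222·2647·2607·538·979·265 ≡ 3701 (mod 3847)
875·3701 = 3238375 ≡ 3048 (mod 3847)
1016 ≠ 3048, so verification fails.

fails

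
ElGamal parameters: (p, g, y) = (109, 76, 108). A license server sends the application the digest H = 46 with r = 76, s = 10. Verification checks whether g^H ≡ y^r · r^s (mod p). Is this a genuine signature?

Left side g^H mod p:
76^2 = 5776 ≡ 108
76^4 ≡ 108^2 = 11664 ≡ 1
76^8 ≡ 1^2 = 1
76^16 ≡ 1^2 = 1
76^32 ≡ 1^2 = 1
46 = 32 + 8 + 4 + 2, so 76^46 ≡ 1·1·1·108 ≡ 108 (mod 109)
Right side y^r · r^s mod p:
108^2 = 11664 ≡ 1
108^4 ≡ 1^2 = 1
108^8 ≡ 1^2 = 1
108^16 ≡ 1^2 = 1
108^32 ≡ 1^2 = 1
108^64 ≡ 1^2 = 1
76 = 64 + 8 + 4, so 108^76 ≡ 1·1·1 ≡ 1 (mod 109)
76^2 = 5776 ≡ 108
76^4 ≡ 108^2 = 11664 ≡ 1
76^8 ≡ 1^2 = 1
10 = 8 + 2, so 76^10 ≡ 1·108 ≡ 108 (mod 109)
1·108 = 108 ≡ 108 (mod 109)
108 ≡ 108 (mod 109), so the signature is genuine.

genuine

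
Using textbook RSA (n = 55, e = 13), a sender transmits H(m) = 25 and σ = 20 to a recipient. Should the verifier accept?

accept

σ^2 ≡ 20^2 = 400 ≡ 15
σ^4 ≡ 15^2 = 225 ≡ 5
σ^8 ≡ 5^2 = 25
13 = 8 + 4 + 1, so σ^13 ≡ 25·5·20 ≡ 25 (mod 55)
σ^13 mod 55 = 25 matches H(m).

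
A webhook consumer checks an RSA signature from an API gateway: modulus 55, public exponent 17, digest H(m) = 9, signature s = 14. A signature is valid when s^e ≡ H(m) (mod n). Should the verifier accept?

s^17 mod 55 = 9
s^17 mod 55 = 9 matches H(m).

accept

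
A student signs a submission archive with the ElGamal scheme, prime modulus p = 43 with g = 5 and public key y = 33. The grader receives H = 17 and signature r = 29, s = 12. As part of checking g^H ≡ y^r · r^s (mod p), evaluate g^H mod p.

5^2 = 25
5^4 ≡ 25^2 = 625 ≡ 23
5^8 ≡ 23^2 = 529 ≡ 13
5^16 ≡ 13^2 = 169 ≡ 40
17 = 16 + 1, so 5^17 ≡ 40·5 ≡ 28 (mod 43)

28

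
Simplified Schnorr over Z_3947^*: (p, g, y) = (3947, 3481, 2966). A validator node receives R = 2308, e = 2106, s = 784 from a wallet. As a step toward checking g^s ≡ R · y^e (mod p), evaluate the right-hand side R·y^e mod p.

34

Squares mod 3947: 2966^1≡2966, 2966^2≡3240, 2966^4≡2527, 2966^8≡3430, 2966^16≡2840, 2966^32≡1879, 2966^64≡2023, 2966^128≡3437, 2966^256≡3545, 2966^512≡3724, 2966^1024≡2365, 2966^2048≡326
2106 = 2048 + 32 + 16 + 8 + 2, so 2966^2106 ≡ 326·1879·2840·3430·3240 ≡ 65 (mod 3947)
R · y^e ≡ 2308·65 = 150020 ≡ 34 (mod 3947)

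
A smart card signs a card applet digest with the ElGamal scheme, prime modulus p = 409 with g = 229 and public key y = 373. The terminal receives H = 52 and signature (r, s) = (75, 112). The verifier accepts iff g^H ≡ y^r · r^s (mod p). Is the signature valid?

invalid

Left side g^H mod p:
Squares mod 409: 229^1≡229, 229^2≡89, 229^4≡150, 229^8≡5, 229^16≡25, 229^32≡216
52 = 32 + 16 + 4, so 229^52 ≡ 216·25·150 ≡ 180 (mod 409)
Right side y^r · r^s mod p:
Squares mod 409: 373^1≡373, 373^2≡69, 373^4≡262, 373^8≡341, 373^16≡125, 373^32≡83, 373^64≡345
75 = 64 + 8 + 2 + 1, so 373^75 ≡ 345·341·69·373 ≡ 320 (mod 409)
Squares mod 409: 75^1≡75, 75^2≡308, 75^4≡385, 75^8≡167, 75^16≡77, 75^32≡203, 75^64≡309
112 = 64 + 32 + 16, so 75^112 ≡ 309·203·77 ≡ 98 (mod 409)
320·98 = 31360 ≡ 276 (mod 409)
180 ≠ 276, so verification fails.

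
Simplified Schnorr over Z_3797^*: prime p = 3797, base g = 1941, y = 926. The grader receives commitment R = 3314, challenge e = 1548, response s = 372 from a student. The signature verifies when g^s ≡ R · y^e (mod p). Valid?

yes

g^s mod p:
Squares mod 3797: 1941^1≡1941, 1941^2≡857, 1941^4≡1628, 1941^8≡78, 1941^16≡2287, 1941^32≡1900, 1941^64≡2850, 1941^128≡717, 1941^256≡1494
372 = 256 + 64 + 32 + 16 + 4, so 1941^372 ≡ 1494·2850·1900·2287·1628 ≡ 2403 (mod 3797)
R · y^e mod p:
Squares mod 3797: 926^1≡926, 926^2≡3151, 926^4≡3443, 926^8≡15, 926^16≡225, 926^32≡1264, 926^64≡2956, 926^128≡1039, 926^256≡1173, 926^512≡1415, 926^1024≡1206
1548 = 1024 + 512 + 8 + 4, so 926^1548 ≡ 1206·1415·15·3443 ≡ 2660 (mod 3797)
3314·2660 = 8815240 ≡ 2403 (mod 3797)
2403 ≡ 2403 (mod 3797); signature holds.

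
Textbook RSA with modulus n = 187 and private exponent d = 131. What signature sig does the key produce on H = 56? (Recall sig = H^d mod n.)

H^131 mod 187 = 23

23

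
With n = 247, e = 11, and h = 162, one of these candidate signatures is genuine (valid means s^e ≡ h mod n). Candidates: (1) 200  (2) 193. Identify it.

Candidate 1: 200^2 = 40000 ≡ 233; 200^4 ≡ 233^2 = 54289 ≡ 196; 200^8 ≡ 196^2 = 38416 ≡ 131; 11 = 8 + 2 + 1, so 200^11 ≡ 131·233·200 ≡ 242 (mod 247)
Candidate 2: 193^2 = 37249 ≡ 199; 193^4 ≡ 199^2 = 39601 ≡ 81; 193^8 ≡ 81^2 = 6561 ≡ 139; 11 = 8 + 2 + 1, so 193^11 ≡ 139·199·193 ≡ 162 (mod 247)
  → matches h = 162

2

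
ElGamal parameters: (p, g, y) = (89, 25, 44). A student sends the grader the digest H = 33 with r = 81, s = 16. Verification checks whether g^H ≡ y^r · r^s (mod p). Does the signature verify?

verifies

Left side g^H mod p:
Squares mod 89: 25^1≡25, 25^2≡2, 25^4≡4, 25^8≡16, 25^16≡78, 25^32≡32
33 = 32 + 1, so 25^33 ≡ 32·25 ≡ 88 (mod 89)
Right side y^r · r^s mod p:
Squares mod 89: 44^1≡44, 44^2≡67, 44^4≡39, 44^8≡8, 44^16≡64, 44^32≡2, 44^64≡4
81 = 64 + 16 + 1, so 44^81 ≡ 4·64·44 ≡ 50 (mod 89)
Squares mod 89: 81^1≡81, 81^2≡64, 81^4≡2, 81^8≡4, 81^16≡16
81^16 ≡ 16 (mod 89)
50·16 = 800 ≡ 88 (mod 89)
88 ≡ 88 (mod 89), so the signature is genuine.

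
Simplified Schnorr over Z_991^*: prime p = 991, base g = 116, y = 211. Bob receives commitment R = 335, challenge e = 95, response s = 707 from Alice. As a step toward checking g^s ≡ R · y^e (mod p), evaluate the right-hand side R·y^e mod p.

334

211^2 = 44521 ≡ 917
211^4 ≡ 917^2 = 840889 ≡ 521
211^8 ≡ 521^2 = 271441 ≡ 898
211^16 ≡ 898^2 = 806404 ≡ 721
211^32 ≡ 721^2 = 519841 ≡ 557
211^64 ≡ 557^2 = 310249 ≡ 66
95 = 64 + 16 + 8 + 4 + 2 + 1, so 211^95 ≡ 66·721·898·521·917·211 ≡ 921 (mod 991)
R · y^e ≡ 335·921 = 308535 ≡ 334 (mod 991)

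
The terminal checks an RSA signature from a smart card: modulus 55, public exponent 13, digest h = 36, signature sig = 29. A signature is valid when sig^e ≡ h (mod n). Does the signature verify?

does not verify

sig^2 ≡ 29^2 = 841 ≡ 16
sig^4 ≡ 16^2 = 256 ≡ 36
sig^8 ≡ 36^2 = 1296 ≡ 31
13 = 8 + 4 + 1, so sig^13 ≡ 31·36·29 ≡ 24 (mod 55)
The recovered value 24 does not match the digest 36.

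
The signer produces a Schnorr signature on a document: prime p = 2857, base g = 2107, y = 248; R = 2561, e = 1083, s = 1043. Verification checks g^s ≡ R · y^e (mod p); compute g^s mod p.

2732

2107^1043 mod 2857 = 2732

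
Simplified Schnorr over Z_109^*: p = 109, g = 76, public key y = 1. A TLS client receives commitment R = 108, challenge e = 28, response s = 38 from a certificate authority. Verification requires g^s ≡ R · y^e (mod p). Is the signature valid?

valid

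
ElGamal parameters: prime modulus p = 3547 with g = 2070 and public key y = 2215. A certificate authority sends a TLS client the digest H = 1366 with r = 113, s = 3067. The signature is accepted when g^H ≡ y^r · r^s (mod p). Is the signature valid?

Left side g^H mod p:
2070^1366 mod 3547 = 849
Right side y^r · r^s mod p:
2215^113 mod 3547 = 3312
113^3067 mod 3547 = 983
3312·983 = 3255696 ≡ 3097 (mod 3547)
849 ≠ 3097, so verification fails.

invalid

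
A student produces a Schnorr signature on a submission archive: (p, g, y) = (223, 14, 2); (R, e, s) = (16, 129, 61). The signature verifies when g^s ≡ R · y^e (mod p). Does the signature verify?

g^s mod p:
14^61 mod 223 = 210
R · y^e mod p:
2^129 mod 223 = 119
16·119 = 1904 ≡ 120 (mod 223)
210 ≠ 120; the check fails.

does not verify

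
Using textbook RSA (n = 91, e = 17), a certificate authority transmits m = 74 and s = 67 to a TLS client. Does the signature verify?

does not verify

Squares mod 91: s^1≡67, s^2≡30, s^4≡81, s^8≡9, s^16≡81
17 = 16 + 1, so s^17 ≡ 81·67 ≡ 58 (mod 91)
s^17 mod 91 = 58, but m = 74.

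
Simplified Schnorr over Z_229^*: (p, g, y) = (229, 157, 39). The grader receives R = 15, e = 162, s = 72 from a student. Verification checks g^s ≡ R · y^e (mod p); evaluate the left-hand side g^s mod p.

17

157^2 = 24649 ≡ 146
157^4 ≡ 146^2 = 21316 ≡ 19
157^8 ≡ 19^2 = 361 ≡ 132
157^16 ≡ 132^2 = 17424 ≡ 20
157^32 ≡ 20^2 = 400 ≡ 171
157^64 ≡ 171^2 = 29241 ≡ 158
72 = 64 + 8, so 157^72 ≡ 158·132 ≡ 17 (mod 229)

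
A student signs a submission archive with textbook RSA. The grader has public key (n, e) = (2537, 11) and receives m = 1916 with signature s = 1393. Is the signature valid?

valid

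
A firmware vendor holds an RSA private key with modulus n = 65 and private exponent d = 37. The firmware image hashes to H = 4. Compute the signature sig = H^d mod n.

Squares mod 65: H^1≡4, H^2≡16, H^4≡61, H^8≡16, H^16≡61, H^32≡16
37 = 32 + 4 + 1, so H^37 ≡ 16·61·4 ≡ 4 (mod 65)

4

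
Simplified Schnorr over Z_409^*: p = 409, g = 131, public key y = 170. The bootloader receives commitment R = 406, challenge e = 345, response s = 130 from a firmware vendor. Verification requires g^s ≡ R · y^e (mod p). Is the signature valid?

g^s mod p:
Squares mod 409: 131^1≡131, 131^2≡392, 131^4≡289, 131^8≡85, 131^16≡272, 131^32≡364, 131^64≡389, 131^128≡400
130 = 128 + 2, so 131^130 ≡ 400·392 ≡ 153 (mod 409)
R · y^e mod p:
Squares mod 409: 170^1≡170, 170^2≡270, 170^4≡98, 170^8≡197, 170^16≡363, 170^32≡71, 170^64≡133, 170^128≡102, 170^256≡179
345 = 256 + 64 + 16 + 8 + 1, so 170^345 ≡ 179·133·363·197·170 ≡ 358 (mod 409)
406·358 = 145348 ≡ 153 (mod 409)
153 ≡ 153 (mod 409); signature holds.

valid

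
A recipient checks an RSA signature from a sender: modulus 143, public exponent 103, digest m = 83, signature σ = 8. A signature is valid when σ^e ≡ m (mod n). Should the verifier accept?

Squares mod 143: σ^1≡8, σ^2≡64, σ^4≡92, σ^8≡27, σ^16≡14, σ^32≡53, σ^64≡92
103 = 64 + 32 + 4 + 2 + 1, so σ^103 ≡ 92·53·92·64·8 ≡ 83 (mod 143)
83 = m, so the signature checks out.

accept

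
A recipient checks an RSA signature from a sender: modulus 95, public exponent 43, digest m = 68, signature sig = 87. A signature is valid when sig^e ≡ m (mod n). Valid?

yes

Squares mod 95: sig^1≡87, sig^2≡64, sig^4≡11, sig^8≡26, sig^16≡11, sig^32≡26
43 = 32 + 8 + 2 + 1, so sig^43 ≡ 26·26·64·87 ≡ 68 (mod 95)
sig^43 mod 95 = 68 matches m.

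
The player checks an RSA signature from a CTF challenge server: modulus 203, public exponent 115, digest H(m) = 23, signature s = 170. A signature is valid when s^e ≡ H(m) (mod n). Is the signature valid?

Squares mod 203: s^1≡170, s^2≡74, s^4≡198, s^8≡25, s^16≡16, s^32≡53, s^64≡170
115 = 64 + 32 + 16 + 2 + 1, so s^115 ≡ 170·53·16·74·170 ≡ 23 (mod 203)
Since 23 equals the digest 23, verification succeeds.

valid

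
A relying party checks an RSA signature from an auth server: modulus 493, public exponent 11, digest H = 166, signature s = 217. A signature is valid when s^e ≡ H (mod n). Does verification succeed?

Squares mod 493: s^1≡217, s^2≡254, s^4≡426, s^8≡52
11 = 8 + 2 + 1, so s^11 ≡ 52·254·217 ≡ 327 (mod 493)
s^11 mod 493 = 327, but H = 166.

fails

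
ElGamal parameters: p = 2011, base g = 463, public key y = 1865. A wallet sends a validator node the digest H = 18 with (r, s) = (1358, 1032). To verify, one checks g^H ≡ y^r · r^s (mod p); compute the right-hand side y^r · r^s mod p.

14

1865^2 = 3478225 ≡ 1206
1865^4 ≡ 1206^2 = 1454436 ≡ 483
1865^8 ≡ 483^2 = 233289 ≡ 13
1865^16 ≡ 13^2 = 169
1865^32 ≡ 169^2 = 28561 ≡ 407
1865^64 ≡ 407^2 = 165649 ≡ 747
1865^128 ≡ 747^2 = 558009 ≡ 962
1865^256 ≡ 962^2 = 925444 ≡ 384
1865^512 ≡ 384^2 = 147456 ≡ 653
1865^1024 ≡ 653^2 = 426409 ≡ 77
1358 = 1024 + 256 + 64 + 8 + 4 + 2, so 1865^1358 ≡ 77·384·747·13·483·1206 ≡ 703 (mod 2011)
1358^2 = 1844164 ≡ 77
1358^4 ≡ 77^2 = 5929 ≡ 1907
1358^8 ≡ 1907^2 = 3636649 ≡ 761
1358^16 ≡ 761^2 = 579121 ≡ 1964
1358^32 ≡ 1964^2 = 3857296 ≡ 198
1358^64 ≡ 198^2 = 39204 ≡ 995
1358^128 ≡ 995^2 = 990025 ≡ 613
1358^256 ≡ 613^2 = 375769 ≡ 1723
1358^512 ≡ 1723^2 = 2968729 ≡ 493
1358^1024 ≡ 493^2 = 243049 ≡ 1729
1032 = 1024 + 8, so 1358^1032 ≡ 1729·761 ≡ 575 (mod 2011)
y^r · r^s ≡ 703·575 = 404225 ≡ 14 (mod 2011)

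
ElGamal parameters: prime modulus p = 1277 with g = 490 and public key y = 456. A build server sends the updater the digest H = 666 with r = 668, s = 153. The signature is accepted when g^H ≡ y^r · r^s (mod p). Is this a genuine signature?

forged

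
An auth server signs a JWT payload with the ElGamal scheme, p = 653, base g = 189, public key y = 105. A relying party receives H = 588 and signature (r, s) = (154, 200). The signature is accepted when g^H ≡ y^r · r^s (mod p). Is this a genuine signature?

Left side g^H mod p:
189^588 mod 653 = 335
Right side y^r · r^s mod p:
105^154 mod 653 = 593
154^200 mod 653 = 275
593·275 = 163075 ≡ 478 (mod 653)
335 ≠ 478, so verification fails.

forged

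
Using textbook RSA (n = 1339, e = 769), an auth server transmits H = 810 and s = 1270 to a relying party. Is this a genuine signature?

forged

s^769 mod 1339 = 529
529 ≠ 810, so verification fails.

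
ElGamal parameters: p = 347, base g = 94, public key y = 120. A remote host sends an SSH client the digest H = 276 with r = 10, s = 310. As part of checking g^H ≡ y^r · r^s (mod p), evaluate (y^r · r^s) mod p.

116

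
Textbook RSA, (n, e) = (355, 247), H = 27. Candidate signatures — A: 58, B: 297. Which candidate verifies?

A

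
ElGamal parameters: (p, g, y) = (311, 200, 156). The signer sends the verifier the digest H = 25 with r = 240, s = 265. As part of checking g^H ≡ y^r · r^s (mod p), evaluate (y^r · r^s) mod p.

Squares mod 311: 156^1≡156, 156^2≡78, 156^4≡175, 156^8≡147, 156^16≡150, 156^32≡108, 156^64≡157, 156^128≡80
240 = 128 + 64 + 32 + 16, so 156^240 ≡ 80·157·108·150 ≡ 250 (mod 311)
Squares mod 311: 240^1≡240, 240^2≡65, 240^4≡182, 240^8≡158, 240^16≡84, 240^32≡214, 240^64≡79, 240^128≡21, 240^256≡130
265 = 256 + 8 + 1, so 240^265 ≡ 130·158·240 ≡ 250 (mod 311)
y^r · r^s ≡ 250·250 = 62500 ≡ 300 (mod 311)

300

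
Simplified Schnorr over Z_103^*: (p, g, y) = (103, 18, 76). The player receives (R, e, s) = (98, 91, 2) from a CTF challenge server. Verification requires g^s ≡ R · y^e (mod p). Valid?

yes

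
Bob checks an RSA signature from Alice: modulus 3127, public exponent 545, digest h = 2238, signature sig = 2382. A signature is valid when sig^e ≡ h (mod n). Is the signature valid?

invalid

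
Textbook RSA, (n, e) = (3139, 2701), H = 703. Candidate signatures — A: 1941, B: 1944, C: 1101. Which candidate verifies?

B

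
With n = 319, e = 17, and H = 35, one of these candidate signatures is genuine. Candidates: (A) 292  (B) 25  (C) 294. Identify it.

Candidate A: Squares mod 319: 292^1≡292, 292^2≡91, 292^4≡306, 292^8≡169, 292^16≡170; 17 = 16 + 1, so 292^17 ≡ 170·292 ≡ 195 (mod 319)
Candidate B: Squares mod 319: 25^1≡25, 25^2≡306, 25^4≡169, 25^8≡170, 25^16≡190; 17 = 16 + 1, so 25^17 ≡ 190·25 ≡ 284 (mod 319)
Candidate C: Squares mod 319: 294^1≡294, 294^2≡306, 294^4≡169, 294^8≡170, 294^16≡190; 17 = 16 + 1, so 294^17 ≡ 190·294 ≡ 35 (mod 319)
  → matches H = 35

C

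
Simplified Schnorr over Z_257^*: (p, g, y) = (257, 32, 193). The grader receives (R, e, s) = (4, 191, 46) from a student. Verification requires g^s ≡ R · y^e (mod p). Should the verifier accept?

g^s mod p:
Squares mod 257: 32^1≡32, 32^2≡253, 32^4≡16, 32^8≡256, 32^16≡1, 32^32≡1
46 = 32 + 8 + 4 + 2, so 32^46 ≡ 1·256·16·253 ≡ 64 (mod 257)
R · y^e mod p:
Squares mod 257: 193^1≡193, 193^2≡241, 193^4≡256, 193^8≡1, 193^16≡1, 193^32≡1, 193^64≡1, 193^128≡1
191 = 128 + 32 + 16 + 8 + 4 + 2 + 1, so 193^191 ≡ 1·1·1·1·256·241·193 ≡ 4 (mod 257)
4·4 = 16 ≡ 16 (mod 257)
64 ≠ 16; the check fails.

reject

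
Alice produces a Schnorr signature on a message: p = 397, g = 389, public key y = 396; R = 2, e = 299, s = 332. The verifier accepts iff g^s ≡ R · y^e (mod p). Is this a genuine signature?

forged

g^s mod p:
389^2 = 151321 ≡ 64
389^4 ≡ 64^2 = 4096 ≡ 126
389^8 ≡ 126^2 = 15876 ≡ 393
389^16 ≡ 393^2 = 154449 ≡ 16
389^32 ≡ 16^2 = 256
389^64 ≡ 256^2 = 65536 ≡ 31
389^128 ≡ 31^2 = 961 ≡ 167
389^256 ≡ 167^2 = 27889 ≡ 99
332 = 256 + 64 + 8 + 4, so 389^332 ≡ 99·31·393·126 ≡ 333 (mod 397)
R · y^e mod p:
396^2 = 156816 ≡ 1
396^4 ≡ 1^2 = 1
396^8 ≡ 1^2 = 1
396^16 ≡ 1^2 = 1
396^32 ≡ 1^2 = 1
396^64 ≡ 1^2 = 1
396^128 ≡ 1^2 = 1
396^256 ≡ 1^2 = 1
299 = 256 + 32 + 8 + 2 + 1, so 396^299 ≡ 1·1·1·1·396 ≡ 396 (mod 397)
2·396 = 792 ≡ 395 (mod 397)
333 ≠ 395; the check fails.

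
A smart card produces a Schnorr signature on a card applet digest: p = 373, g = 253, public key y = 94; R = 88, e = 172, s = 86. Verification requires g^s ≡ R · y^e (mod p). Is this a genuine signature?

g^s mod p:
Squares mod 373: 253^1≡253, 253^2≡226, 253^4≡348, 253^8≡252, 253^16≡94, 253^32≡257, 253^64≡28
86 = 64 + 16 + 4 + 2, so 253^86 ≡ 28·94·348·226 ≡ 337 (mod 373)
R · y^e mod p:
Squares mod 373: 94^1≡94, 94^2≡257, 94^4≡28, 94^8≡38, 94^16≡325, 94^32≡66, 94^64≡253, 94^128≡226
172 = 128 + 32 + 8 + 4, so 94^172 ≡ 226·66·38·28 ≡ 220 (mod 373)
88·220 = 19360 ≡ 337 (mod 373)
337 ≡ 337 (mod 373); signature holds.

genuine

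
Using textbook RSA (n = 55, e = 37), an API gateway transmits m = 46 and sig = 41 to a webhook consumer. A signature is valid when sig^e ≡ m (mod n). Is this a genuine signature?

genuine

sig^2 ≡ 41^2 = 1681 ≡ 31
sig^4 ≡ 31^2 = 961 ≡ 26
sig^8 ≡ 26^2 = 676 ≡ 16
sig^16 ≡ 16^2 = 256 ≡ 36
sig^32 ≡ 36^2 = 1296 ≡ 31
37 = 32 + 4 + 1, so sig^37 ≡ 31·26·41 ≡ 46 (mod 55)
46 = m, so the signature checks out.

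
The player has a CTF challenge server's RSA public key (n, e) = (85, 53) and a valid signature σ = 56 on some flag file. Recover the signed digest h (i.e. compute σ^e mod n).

31

Squares mod 85: σ^1≡56, σ^2≡76, σ^4≡81, σ^8≡16, σ^16≡1, σ^32≡1
53 = 32 + 16 + 4 + 1, so σ^53 ≡ 1·1·81·56 ≡ 31 (mod 85)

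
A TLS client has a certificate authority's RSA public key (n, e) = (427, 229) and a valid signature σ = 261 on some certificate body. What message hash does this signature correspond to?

254

σ^229 mod 427 = 254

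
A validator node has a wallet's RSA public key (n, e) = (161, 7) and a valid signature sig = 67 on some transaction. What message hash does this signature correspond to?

Squares mod 161: sig^1≡67, sig^2≡142, sig^4≡39
7 = 4 + 2 + 1, so sig^7 ≡ 39·142·67 ≡ 102 (mod 161)

102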